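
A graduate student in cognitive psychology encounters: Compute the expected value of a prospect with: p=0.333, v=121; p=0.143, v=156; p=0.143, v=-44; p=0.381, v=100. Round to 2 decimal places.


EU = sum(p_i * v_i)
0.333 * 121 = 40.293
0.143 * 156 = 22.308
0.143 * -44 = -6.292
0.381 * 100 = 38.1
EU = 40.293 + 22.308 + -6.292 + 38.1
= 94.41


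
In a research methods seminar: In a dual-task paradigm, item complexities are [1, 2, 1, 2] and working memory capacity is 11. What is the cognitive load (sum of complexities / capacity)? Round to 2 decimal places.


Total complexity = 1 + 2 + 1 + 2 = 6
Load = total / capacity = 6 / 11
= 0.55


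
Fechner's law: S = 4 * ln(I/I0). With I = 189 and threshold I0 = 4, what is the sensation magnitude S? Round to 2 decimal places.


S = 4 * ln(189/4)
I/I0 = 47.25
ln(47.25) = 3.8555
S = 4 * 3.8555
= 15.42


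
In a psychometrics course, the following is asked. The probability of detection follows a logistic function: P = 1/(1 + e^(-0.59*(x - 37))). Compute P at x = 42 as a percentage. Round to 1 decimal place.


P(x) = 1/(1 + e^(-0.59*(42 - 37)))
Exponent = -0.59 * 5 = -2.95
e^(-2.95) = 0.05234
P = 1/(1 + 0.05234) = 0.950263
Percentage = 95.0


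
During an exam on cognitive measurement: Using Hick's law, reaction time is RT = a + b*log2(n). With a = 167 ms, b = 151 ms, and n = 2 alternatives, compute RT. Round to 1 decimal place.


RT = 167 + 151 * log2(2)
log2(2) = 1.0
RT = 167 + 151 * 1.0
= 167 + 151.0
= 318.0 ms


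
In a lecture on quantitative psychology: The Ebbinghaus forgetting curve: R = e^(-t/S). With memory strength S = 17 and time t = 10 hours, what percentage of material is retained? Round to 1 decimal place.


R = e^(-t/S)
-t/S = -10/17 = -0.588235
R = e^(-0.588235) = 0.555307
Percentage = 0.555307 * 100
= 55.5


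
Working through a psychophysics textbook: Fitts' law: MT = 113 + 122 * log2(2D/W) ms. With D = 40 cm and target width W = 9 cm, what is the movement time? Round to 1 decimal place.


MT = 113 + 122 * log2(2*40/9)
2D/W = 8.888889
log2(8.888889) = 3.152
MT = 113 + 122 * 3.152
= 497.5 ms


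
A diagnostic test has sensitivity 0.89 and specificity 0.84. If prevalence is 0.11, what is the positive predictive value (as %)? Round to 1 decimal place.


PPV = (sens * prev) / (sens * prev + (1-spec) * (1-prev))
Numerator = 0.89 * 0.11 = 0.0979
P(positive and no disease) = (1 - spec) * (1 - prev) = (1 - 0.84) * (1 - 0.11) = 0.1424
Denominator = 0.0979 + 0.1424 = 0.2403
PPV = 0.0979 / 0.2403 = 0.407407
As percentage = 40.7


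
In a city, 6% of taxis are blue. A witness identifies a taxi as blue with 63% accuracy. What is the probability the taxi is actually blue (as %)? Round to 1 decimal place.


P(blue | says blue) = P(says blue | blue)*P(blue) / [P(says blue | blue)*P(blue) + P(says blue | not blue)*P(not blue)]
Numerator = 0.63 * 0.06 = 0.0378
False identification = 0.37 * 0.94 = 0.3478
P = 0.0378 / (0.0378 + 0.3478)
= 0.0378 / 0.3856
As percentage = 9.8


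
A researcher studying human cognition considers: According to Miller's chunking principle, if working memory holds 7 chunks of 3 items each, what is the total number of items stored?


Total items = chunks * items_per_chunk
= 7 * 3
= 21


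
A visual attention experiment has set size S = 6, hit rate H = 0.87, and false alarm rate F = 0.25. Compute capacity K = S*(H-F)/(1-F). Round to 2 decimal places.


K = S * (H - F) / (1 - F)
H - F = 0.62
1 - F = 0.75
K = 6 * 0.62 / 0.75
= 4.96


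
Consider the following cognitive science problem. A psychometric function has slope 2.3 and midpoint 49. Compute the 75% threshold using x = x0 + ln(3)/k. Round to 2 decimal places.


At P = 0.75: 0.75 = 1/(1 + e^(-k*(x-x0)))
Solving: e^(-k*(x-x0)) = 1/3
x = x0 + ln(3)/k
ln(3) = 1.0986
x = 49 + 1.0986/2.3
= 49 + 0.4777
= 49.48


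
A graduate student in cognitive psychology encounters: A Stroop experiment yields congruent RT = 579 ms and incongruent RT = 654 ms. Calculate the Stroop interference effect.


Stroop effect = RT(incongruent) - RT(congruent)
= 654 - 579
= 75 ms


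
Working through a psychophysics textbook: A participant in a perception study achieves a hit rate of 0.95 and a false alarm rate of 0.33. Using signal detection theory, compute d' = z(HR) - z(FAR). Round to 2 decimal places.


d' = z(HR) - z(FAR)
z(0.95) = 1.6449
z(0.33) = -0.4399
d' = 1.6449 - -0.4399
= 2.08


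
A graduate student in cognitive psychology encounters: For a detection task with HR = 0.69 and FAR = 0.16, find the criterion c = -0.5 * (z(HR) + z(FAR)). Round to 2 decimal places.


c = -0.5 * (z(HR) + z(FAR))
z(0.69) = 0.4959
z(0.16) = -0.9945
c = -0.5 * (0.4959 + -0.9945)
= -0.5 * -0.4986
= 0.25


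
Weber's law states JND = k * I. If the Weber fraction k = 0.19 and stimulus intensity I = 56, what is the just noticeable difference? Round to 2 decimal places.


JND = k * I
JND = 0.19 * 56
= 10.64


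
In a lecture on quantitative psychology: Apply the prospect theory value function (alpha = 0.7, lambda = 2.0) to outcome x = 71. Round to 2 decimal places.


Since x = 71 >= 0, use v(x) = x^0.7
71^0.7 = 19.7643
v(71) = 19.76


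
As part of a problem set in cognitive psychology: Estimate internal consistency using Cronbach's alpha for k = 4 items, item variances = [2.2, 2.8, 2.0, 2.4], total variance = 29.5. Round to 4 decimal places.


alpha = (k/(k-1)) * (1 - sum(s_i^2)/s_total^2)
sum(item variances) = 9.4
k/(k-1) = 4/3 = 1.333333
1 - 9.4/29.5 = 1 - 0.318644 = 0.681356
alpha = 1.333333 * 0.681356
= 0.9085


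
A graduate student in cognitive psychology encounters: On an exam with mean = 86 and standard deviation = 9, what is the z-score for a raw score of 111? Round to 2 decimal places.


z = (X - mu) / sigma
= (111 - 86) / 9
= 25 / 9
= 2.78


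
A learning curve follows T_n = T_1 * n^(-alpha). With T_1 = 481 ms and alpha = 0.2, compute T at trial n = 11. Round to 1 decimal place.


T_n = 481 * 11^(-0.2)
11^(-0.2) = 0.619044
T_n = 481 * 0.619044
= 297.8 ms


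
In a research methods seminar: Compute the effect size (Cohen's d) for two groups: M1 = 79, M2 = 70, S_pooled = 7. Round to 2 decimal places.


Cohen's d = (M1 - M2) / S_pooled
= (79 - 70) / 7
= 9 / 7
= 1.29


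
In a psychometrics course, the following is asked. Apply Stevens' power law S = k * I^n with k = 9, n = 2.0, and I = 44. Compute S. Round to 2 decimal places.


S = 9 * 44^2.0
44^2.0 = 1936.0
S = 9 * 1936.0
= 17424.00


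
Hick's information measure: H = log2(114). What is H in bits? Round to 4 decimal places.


H = log2(n)
H = log2(114)
= 6.8329


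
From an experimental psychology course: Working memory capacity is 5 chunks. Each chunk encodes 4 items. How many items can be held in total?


Total items = chunks * items_per_chunk
= 5 * 4
= 20


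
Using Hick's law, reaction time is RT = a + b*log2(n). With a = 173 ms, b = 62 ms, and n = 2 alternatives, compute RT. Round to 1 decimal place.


RT = 173 + 62 * log2(2)
log2(2) = 1.0
RT = 173 + 62 * 1.0
= 173 + 62.0
= 235.0 ms


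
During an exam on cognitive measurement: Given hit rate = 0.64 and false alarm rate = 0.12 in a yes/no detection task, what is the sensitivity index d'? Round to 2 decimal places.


d' = z(HR) - z(FAR)
z(0.64) = 0.3585
z(0.12) = -1.175
d' = 0.3585 - -1.175
= 1.53


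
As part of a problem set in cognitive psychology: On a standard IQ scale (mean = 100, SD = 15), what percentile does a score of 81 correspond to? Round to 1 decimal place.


z = (IQ - mean) / SD
z = (81 - 100) / 15 = -1.2667
Percentile = Phi(-1.2667) * 100
Phi(-1.2667) = 0.102631
= 10.3


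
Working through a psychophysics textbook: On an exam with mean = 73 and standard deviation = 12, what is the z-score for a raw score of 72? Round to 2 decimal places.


z = (X - mu) / sigma
= (72 - 73) / 12
= -1 / 12
= -0.08


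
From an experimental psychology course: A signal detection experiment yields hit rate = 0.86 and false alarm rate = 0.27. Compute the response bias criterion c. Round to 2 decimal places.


c = -0.5 * (z(HR) + z(FAR))
z(0.86) = 1.0803
z(0.27) = -0.6128
c = -0.5 * (1.0803 + -0.6128)
= -0.5 * 0.4675
= -0.23


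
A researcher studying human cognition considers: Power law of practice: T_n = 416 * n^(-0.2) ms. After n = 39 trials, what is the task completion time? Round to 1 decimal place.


T_n = 416 * 39^(-0.2)
39^(-0.2) = 0.480604
T_n = 416 * 0.480604
= 199.9 ms


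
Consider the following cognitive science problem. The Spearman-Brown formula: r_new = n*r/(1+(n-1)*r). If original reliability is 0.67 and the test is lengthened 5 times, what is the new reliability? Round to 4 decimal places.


r_new = n*r / (1 + (n-1)*r)
Numerator = 5 * 0.67 = 3.35
Denominator = 1 + 4 * 0.67 = 3.68
r_new = 3.35 / 3.68
= 0.9103


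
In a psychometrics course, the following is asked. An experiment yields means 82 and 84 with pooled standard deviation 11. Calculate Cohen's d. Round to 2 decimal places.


Cohen's d = (M1 - M2) / S_pooled
= (82 - 84) / 11
= -2 / 11
= -0.18


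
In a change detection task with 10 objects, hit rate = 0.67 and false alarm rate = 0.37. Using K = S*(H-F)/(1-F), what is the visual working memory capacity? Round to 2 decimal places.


K = S * (H - F) / (1 - F)
H - F = 0.3
1 - F = 0.63
K = 10 * 0.3 / 0.63
= 4.76


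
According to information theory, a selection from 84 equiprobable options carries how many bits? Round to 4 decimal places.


H = log2(n)
H = log2(84)
= 6.3923


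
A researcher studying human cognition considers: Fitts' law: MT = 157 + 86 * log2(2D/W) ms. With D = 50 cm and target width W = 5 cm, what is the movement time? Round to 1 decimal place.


MT = 157 + 86 * log2(2*50/5)
2D/W = 20.0
log2(20.0) = 4.3219
MT = 157 + 86 * 4.3219
= 528.7 ms


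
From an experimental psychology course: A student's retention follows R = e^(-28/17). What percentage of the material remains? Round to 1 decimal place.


R = e^(-t/S)
-t/S = -28/17 = -1.647059
R = e^(-1.647059) = 0.192616
Percentage = 0.192616 * 100
= 19.3


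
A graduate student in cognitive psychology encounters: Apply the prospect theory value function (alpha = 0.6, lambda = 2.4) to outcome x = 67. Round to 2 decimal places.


Since x = 67 >= 0, use v(x) = x^0.6
67^0.6 = 12.4636
v(67) = 12.46


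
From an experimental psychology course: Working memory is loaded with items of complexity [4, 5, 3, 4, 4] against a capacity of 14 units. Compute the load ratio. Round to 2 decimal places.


Total complexity = 4 + 5 + 3 + 4 + 4 = 20
Load = total / capacity = 20 / 14
= 1.43


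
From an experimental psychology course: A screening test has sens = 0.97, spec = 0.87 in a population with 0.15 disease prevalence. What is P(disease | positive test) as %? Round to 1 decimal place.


PPV = (sens * prev) / (sens * prev + (1-spec) * (1-prev))
Numerator = 0.97 * 0.15 = 0.1455
P(positive and no disease) = (1 - spec) * (1 - prev) = (1 - 0.87) * (1 - 0.15) = 0.1105
Denominator = 0.1455 + 0.1105 = 0.256
PPV = 0.1455 / 0.256 = 0.568359
As percentage = 56.8


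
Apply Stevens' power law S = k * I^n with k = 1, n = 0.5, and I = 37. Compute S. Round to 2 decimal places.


S = 1 * 37^0.5
37^0.5 = 6.0828
S = 1 * 6.0828
= 6.08


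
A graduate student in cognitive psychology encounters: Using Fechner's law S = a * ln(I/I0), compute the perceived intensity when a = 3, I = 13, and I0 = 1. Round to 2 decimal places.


S = 3 * ln(13/1)
I/I0 = 13.0
ln(13.0) = 2.5649
S = 3 * 2.5649
= 7.69


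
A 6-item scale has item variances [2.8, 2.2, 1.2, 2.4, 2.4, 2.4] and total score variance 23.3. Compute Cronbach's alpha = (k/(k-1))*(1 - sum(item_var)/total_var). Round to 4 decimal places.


alpha = (k/(k-1)) * (1 - sum(s_i^2)/s_total^2)
sum(item variances) = 13.4
k/(k-1) = 6/5 = 1.2
1 - 13.4/23.3 = 1 - 0.575107 = 0.424893
alpha = 1.2 * 0.424893
= 0.5099


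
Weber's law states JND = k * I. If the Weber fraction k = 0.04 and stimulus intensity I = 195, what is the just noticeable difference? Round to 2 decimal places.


JND = k * I
JND = 0.04 * 195
= 7.80


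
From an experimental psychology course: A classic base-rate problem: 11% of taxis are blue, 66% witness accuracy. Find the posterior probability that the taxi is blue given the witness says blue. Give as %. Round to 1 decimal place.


P(blue | says blue) = P(says blue | blue)*P(blue) / [P(says blue | blue)*P(blue) + P(says blue | not blue)*P(not blue)]
Numerator = 0.66 * 0.11 = 0.0726
False identification = 0.34 * 0.89 = 0.3026
P = 0.0726 / (0.0726 + 0.3026)
= 0.0726 / 0.3752
As percentage = 19.3


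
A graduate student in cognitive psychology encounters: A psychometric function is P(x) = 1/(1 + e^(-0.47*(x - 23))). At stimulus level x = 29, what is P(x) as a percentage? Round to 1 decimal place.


P(x) = 1/(1 + e^(-0.47*(29 - 23)))
Exponent = -0.47 * 6 = -2.82
e^(-2.82) = 0.059606
P = 1/(1 + 0.059606) = 0.943747
Percentage = 94.4


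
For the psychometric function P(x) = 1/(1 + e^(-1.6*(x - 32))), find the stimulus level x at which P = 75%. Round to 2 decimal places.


At P = 0.75: 0.75 = 1/(1 + e^(-k*(x-x0)))
Solving: e^(-k*(x-x0)) = 1/3
x = x0 + ln(3)/k
ln(3) = 1.0986
x = 32 + 1.0986/1.6
= 32 + 0.6866
= 32.69


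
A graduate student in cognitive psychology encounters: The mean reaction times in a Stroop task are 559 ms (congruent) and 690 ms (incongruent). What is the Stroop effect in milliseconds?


Stroop effect = RT(incongruent) - RT(congruent)
= 690 - 559
= 131 ms


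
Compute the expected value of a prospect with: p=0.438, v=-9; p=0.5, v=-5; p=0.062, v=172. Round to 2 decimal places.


EU = sum(p_i * v_i)
0.438 * -9 = -3.942
0.5 * -5 = -2.5
0.062 * 172 = 10.664
EU = -3.942 + -2.5 + 10.664
= 4.22


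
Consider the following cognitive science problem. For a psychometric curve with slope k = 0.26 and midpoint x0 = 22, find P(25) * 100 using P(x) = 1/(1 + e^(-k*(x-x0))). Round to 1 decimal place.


P(x) = 1/(1 + e^(-0.26*(25 - 22)))
Exponent = -0.26 * 3 = -0.78
e^(-0.78) = 0.458406
P = 1/(1 + 0.458406) = 0.68568
Percentage = 68.6


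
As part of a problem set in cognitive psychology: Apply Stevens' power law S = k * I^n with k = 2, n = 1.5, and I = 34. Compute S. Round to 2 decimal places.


S = 2 * 34^1.5
34^1.5 = 198.2524
S = 2 * 198.2524
= 396.50


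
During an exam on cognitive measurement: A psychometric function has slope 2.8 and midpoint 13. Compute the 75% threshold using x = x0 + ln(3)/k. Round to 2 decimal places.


At P = 0.75: 0.75 = 1/(1 + e^(-k*(x-x0)))
Solving: e^(-k*(x-x0)) = 1/3
x = x0 + ln(3)/k
ln(3) = 1.0986
x = 13 + 1.0986/2.8
= 13 + 0.3924
= 13.39


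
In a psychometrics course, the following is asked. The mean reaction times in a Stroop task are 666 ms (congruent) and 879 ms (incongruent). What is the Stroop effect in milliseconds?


Stroop effect = RT(incongruent) - RT(congruent)
= 879 - 666
= 213 ms


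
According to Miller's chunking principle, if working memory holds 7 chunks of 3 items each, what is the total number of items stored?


Total items = chunks * items_per_chunk
= 7 * 3
= 21


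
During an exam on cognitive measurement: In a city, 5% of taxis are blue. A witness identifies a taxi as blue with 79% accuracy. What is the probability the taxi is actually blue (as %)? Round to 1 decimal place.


P(blue | says blue) = P(says blue | blue)*P(blue) / [P(says blue | blue)*P(blue) + P(says blue | not blue)*P(not blue)]
Numerator = 0.79 * 0.05 = 0.0395
False identification = 0.21 * 0.95 = 0.1995
P = 0.0395 / (0.0395 + 0.1995)
= 0.0395 / 0.239
As percentage = 16.5


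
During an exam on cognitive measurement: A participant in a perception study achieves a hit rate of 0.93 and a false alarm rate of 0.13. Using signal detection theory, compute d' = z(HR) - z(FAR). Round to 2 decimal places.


d' = z(HR) - z(FAR)
z(0.93) = 1.4758
z(0.13) = -1.1264
d' = 1.4758 - -1.1264
= 2.60


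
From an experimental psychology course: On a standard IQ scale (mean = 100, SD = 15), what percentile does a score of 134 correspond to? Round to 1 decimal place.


z = (IQ - mean) / SD
z = (134 - 100) / 15 = 2.2667
Percentile = Phi(2.2667) * 100
Phi(2.2667) = 0.988296
= 98.8


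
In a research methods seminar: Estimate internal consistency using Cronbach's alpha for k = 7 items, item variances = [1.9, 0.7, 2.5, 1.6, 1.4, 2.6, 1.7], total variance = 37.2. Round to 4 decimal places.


alpha = (k/(k-1)) * (1 - sum(s_i^2)/s_total^2)
sum(item variances) = 12.4
k/(k-1) = 7/6 = 1.166667
1 - 12.4/37.2 = 1 - 0.333333 = 0.666667
alpha = 1.166667 * 0.666667
= 0.7778


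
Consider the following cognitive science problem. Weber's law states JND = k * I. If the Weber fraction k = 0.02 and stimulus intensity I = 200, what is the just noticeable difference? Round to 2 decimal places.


JND = k * I
JND = 0.02 * 200
= 4.00


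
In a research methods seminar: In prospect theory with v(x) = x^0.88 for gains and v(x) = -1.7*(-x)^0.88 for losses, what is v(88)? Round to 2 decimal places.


Since x = 88 >= 0, use v(x) = x^0.88
88^0.88 = 51.4215
v(88) = 51.42


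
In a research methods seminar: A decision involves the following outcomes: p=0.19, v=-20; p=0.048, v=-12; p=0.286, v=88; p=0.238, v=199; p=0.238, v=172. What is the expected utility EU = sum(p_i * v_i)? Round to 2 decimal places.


EU = sum(p_i * v_i)
0.19 * -20 = -3.8
0.048 * -12 = -0.576
0.286 * 88 = 25.168
0.238 * 199 = 47.362
0.238 * 172 = 40.936
EU = -3.8 + -0.576 + 25.168 + 47.362 + 40.936
= 109.09


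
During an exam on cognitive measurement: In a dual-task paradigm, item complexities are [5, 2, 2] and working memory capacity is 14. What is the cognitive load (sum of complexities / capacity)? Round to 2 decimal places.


Total complexity = 5 + 2 + 2 = 9
Load = total / capacity = 9 / 14
= 0.64


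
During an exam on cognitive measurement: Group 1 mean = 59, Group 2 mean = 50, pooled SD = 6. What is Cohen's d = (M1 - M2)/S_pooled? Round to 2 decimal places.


Cohen's d = (M1 - M2) / S_pooled
= (59 - 50) / 6
= 9 / 6
= 1.50


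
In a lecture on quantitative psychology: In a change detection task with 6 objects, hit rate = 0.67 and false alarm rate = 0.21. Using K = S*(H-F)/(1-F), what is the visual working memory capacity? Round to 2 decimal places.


K = S * (H - F) / (1 - F)
H - F = 0.46
1 - F = 0.79
K = 6 * 0.46 / 0.79
= 3.49


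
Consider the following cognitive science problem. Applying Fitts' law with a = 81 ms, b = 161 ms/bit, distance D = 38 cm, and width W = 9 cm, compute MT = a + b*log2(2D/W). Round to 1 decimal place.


MT = 81 + 161 * log2(2*38/9)
2D/W = 8.444444
log2(8.444444) = 3.078
MT = 81 + 161 * 3.078
= 576.6 ms


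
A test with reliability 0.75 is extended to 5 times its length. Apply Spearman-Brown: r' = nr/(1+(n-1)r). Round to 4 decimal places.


r_new = n*r / (1 + (n-1)*r)
Numerator = 5 * 0.75 = 3.75
Denominator = 1 + 4 * 0.75 = 4.0
r_new = 3.75 / 4.0
= 0.9375


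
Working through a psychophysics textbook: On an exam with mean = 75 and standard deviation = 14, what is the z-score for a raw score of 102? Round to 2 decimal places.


z = (X - mu) / sigma
= (102 - 75) / 14
= 27 / 14
= 1.93


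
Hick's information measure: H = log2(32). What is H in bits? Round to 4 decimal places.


H = log2(n)
H = log2(32)
= 5.0000


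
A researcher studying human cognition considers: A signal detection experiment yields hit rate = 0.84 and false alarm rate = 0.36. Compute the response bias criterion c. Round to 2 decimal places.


c = -0.5 * (z(HR) + z(FAR))
z(0.84) = 0.9945
z(0.36) = -0.3585
c = -0.5 * (0.9945 + -0.3585)
= -0.5 * 0.636
= -0.32


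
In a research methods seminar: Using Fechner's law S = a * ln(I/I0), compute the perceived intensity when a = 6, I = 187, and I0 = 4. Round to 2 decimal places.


S = 6 * ln(187/4)
I/I0 = 46.75
ln(46.75) = 3.8448
S = 6 * 3.8448
= 23.07


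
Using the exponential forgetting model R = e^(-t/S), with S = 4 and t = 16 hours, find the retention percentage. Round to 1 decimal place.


R = e^(-t/S)
-t/S = -16/4 = -4.0
R = e^(-4.0) = 0.018316
Percentage = 0.018316 * 100
= 1.8


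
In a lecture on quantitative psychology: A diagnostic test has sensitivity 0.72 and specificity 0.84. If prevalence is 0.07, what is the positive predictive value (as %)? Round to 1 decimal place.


PPV = (sens * prev) / (sens * prev + (1-spec) * (1-prev))
Numerator = 0.72 * 0.07 = 0.0504
P(positive and no disease) = (1 - spec) * (1 - prev) = (1 - 0.84) * (1 - 0.07) = 0.1488
Denominator = 0.0504 + 0.1488 = 0.1992
PPV = 0.0504 / 0.1992 = 0.253012
As percentage = 25.3


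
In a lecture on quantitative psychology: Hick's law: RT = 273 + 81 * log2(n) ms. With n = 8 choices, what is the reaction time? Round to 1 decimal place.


RT = 273 + 81 * log2(8)
log2(8) = 3.0
RT = 273 + 81 * 3.0
= 273 + 243.0
= 516.0 ms


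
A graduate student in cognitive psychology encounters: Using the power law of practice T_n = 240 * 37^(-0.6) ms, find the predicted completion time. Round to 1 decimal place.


T_n = 240 * 37^(-0.6)
37^(-0.6) = 0.114572
T_n = 240 * 0.114572
= 27.5 ms


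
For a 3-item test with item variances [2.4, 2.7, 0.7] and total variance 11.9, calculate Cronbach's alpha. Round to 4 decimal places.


alpha = (k/(k-1)) * (1 - sum(s_i^2)/s_total^2)
sum(item variances) = 5.8
k/(k-1) = 3/2 = 1.5
1 - 5.8/11.9 = 1 - 0.487395 = 0.512605
alpha = 1.5 * 0.512605
= 0.7689


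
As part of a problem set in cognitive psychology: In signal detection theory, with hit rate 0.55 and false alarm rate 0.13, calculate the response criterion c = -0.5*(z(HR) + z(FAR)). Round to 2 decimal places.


c = -0.5 * (z(HR) + z(FAR))
z(0.55) = 0.1257
z(0.13) = -1.1264
c = -0.5 * (0.1257 + -1.1264)
= -0.5 * -1.0007
= 0.50


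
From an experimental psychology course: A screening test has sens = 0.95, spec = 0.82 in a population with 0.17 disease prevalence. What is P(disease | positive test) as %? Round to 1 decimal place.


PPV = (sens * prev) / (sens * prev + (1-spec) * (1-prev))
Numerator = 0.95 * 0.17 = 0.1615
P(positive and no disease) = (1 - spec) * (1 - prev) = (1 - 0.82) * (1 - 0.17) = 0.1494
Denominator = 0.1615 + 0.1494 = 0.3109
PPV = 0.1615 / 0.3109 = 0.51946
As percentage = 51.9


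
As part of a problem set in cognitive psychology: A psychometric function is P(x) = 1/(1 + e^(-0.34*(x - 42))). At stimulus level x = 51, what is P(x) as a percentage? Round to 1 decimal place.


P(x) = 1/(1 + e^(-0.34*(51 - 42)))
Exponent = -0.34 * 9 = -3.06
e^(-3.06) = 0.046888
P = 1/(1 + 0.046888) = 0.955212
Percentage = 95.5


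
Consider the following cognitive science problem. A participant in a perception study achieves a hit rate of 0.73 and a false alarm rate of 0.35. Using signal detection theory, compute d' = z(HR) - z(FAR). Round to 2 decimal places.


d' = z(HR) - z(FAR)
z(0.73) = 0.6128
z(0.35) = -0.3853
d' = 0.6128 - -0.3853
= 1.00


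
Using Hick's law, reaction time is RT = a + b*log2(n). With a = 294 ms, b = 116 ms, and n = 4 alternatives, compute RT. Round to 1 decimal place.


RT = 294 + 116 * log2(4)
log2(4) = 2.0
RT = 294 + 116 * 2.0
= 294 + 232.0
= 526.0 ms


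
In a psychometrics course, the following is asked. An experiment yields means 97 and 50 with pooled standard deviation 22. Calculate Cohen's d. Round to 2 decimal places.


Cohen's d = (M1 - M2) / S_pooled
= (97 - 50) / 22
= 47 / 22
= 2.14


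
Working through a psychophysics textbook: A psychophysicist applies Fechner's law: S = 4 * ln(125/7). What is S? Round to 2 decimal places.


S = 4 * ln(125/7)
I/I0 = 17.857143
ln(17.857143) = 2.8824
S = 4 * 2.8824
= 11.53


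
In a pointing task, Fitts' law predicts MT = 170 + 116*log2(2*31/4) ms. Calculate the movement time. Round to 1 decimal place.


MT = 170 + 116 * log2(2*31/4)
2D/W = 15.5
log2(15.5) = 3.9542
MT = 170 + 116 * 3.9542
= 628.7 ms


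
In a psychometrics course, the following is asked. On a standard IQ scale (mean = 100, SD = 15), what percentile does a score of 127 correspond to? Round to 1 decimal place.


z = (IQ - mean) / SD
z = (127 - 100) / 15 = 1.8
Percentile = Phi(1.8) * 100
Phi(1.8) = 0.96407
= 96.4


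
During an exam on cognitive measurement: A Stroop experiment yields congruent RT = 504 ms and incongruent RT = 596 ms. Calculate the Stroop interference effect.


Stroop effect = RT(incongruent) - RT(congruent)
= 596 - 504
= 92 ms


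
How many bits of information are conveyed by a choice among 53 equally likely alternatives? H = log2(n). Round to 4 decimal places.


H = log2(n)
H = log2(53)
= 5.7279


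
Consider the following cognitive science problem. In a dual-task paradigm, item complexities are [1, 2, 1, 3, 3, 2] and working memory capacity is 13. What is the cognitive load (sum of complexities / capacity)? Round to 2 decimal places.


Total complexity = 1 + 2 + 1 + 3 + 3 + 2 = 12
Load = total / capacity = 12 / 13
= 0.92


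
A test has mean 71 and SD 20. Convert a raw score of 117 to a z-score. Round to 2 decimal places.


z = (X - mu) / sigma
= (117 - 71) / 20
= 46 / 20
= 2.30


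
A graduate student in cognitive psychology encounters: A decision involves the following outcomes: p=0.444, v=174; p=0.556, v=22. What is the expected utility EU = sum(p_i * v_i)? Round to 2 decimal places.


EU = sum(p_i * v_i)
0.444 * 174 = 77.256
0.556 * 22 = 12.232
EU = 77.256 + 12.232
= 89.49


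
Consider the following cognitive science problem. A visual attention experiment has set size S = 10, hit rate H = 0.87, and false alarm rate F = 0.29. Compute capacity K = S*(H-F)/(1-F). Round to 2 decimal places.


K = S * (H - F) / (1 - F)
H - F = 0.58
1 - F = 0.71
K = 10 * 0.58 / 0.71
= 8.17


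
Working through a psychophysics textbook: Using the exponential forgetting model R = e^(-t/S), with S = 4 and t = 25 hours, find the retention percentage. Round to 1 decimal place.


R = e^(-t/S)
-t/S = -25/4 = -6.25
R = e^(-6.25) = 0.00193
Percentage = 0.00193 * 100
= 0.2


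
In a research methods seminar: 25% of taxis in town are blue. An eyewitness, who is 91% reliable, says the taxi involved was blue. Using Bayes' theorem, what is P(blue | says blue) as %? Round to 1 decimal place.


P(blue | says blue) = P(says blue | blue)*P(blue) / [P(says blue | blue)*P(blue) + P(says blue | not blue)*P(not blue)]
Numerator = 0.91 * 0.25 = 0.2275
False identification = 0.09 * 0.75 = 0.0675
P = 0.2275 / (0.2275 + 0.0675)
= 0.2275 / 0.295
As percentage = 77.1


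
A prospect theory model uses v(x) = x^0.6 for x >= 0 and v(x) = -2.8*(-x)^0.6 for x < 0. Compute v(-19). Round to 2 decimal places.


Since x = -19 < 0, use v(x) = -lambda*(-x)^alpha
(-x) = 19
19^0.6 = 5.8513
v(-19) = -2.8 * 5.8513
= -16.38


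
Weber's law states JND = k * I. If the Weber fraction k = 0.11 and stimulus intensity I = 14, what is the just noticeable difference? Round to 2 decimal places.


JND = k * I
JND = 0.11 * 14
= 1.54


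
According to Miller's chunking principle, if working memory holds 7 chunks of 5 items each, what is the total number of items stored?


Total items = chunks * items_per_chunk
= 7 * 5
= 35


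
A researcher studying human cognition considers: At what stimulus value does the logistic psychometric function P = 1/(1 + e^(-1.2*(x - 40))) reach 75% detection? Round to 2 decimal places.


At P = 0.75: 0.75 = 1/(1 + e^(-k*(x-x0)))
Solving: e^(-k*(x-x0)) = 1/3
x = x0 + ln(3)/k
ln(3) = 1.0986
x = 40 + 1.0986/1.2
= 40 + 0.9155
= 40.92


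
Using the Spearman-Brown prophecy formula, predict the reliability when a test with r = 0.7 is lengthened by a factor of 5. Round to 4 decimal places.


r_new = n*r / (1 + (n-1)*r)
Numerator = 5 * 0.7 = 3.5
Denominator = 1 + 4 * 0.7 = 3.8
r_new = 3.5 / 3.8
= 0.9211


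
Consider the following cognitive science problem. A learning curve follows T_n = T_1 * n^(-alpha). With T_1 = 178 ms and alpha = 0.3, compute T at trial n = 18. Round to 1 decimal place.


T_n = 178 * 18^(-0.3)
18^(-0.3) = 0.420163
T_n = 178 * 0.420163
= 74.8 ms


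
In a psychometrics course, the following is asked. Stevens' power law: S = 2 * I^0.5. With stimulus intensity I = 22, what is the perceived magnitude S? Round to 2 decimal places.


S = 2 * 22^0.5
22^0.5 = 4.6904
S = 2 * 4.6904
= 9.38


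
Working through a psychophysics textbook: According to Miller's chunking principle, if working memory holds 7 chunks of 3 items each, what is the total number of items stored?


Total items = chunks * items_per_chunk
= 7 * 3
= 21


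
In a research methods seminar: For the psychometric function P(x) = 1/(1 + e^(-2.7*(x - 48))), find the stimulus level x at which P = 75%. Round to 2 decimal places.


At P = 0.75: 0.75 = 1/(1 + e^(-k*(x-x0)))
Solving: e^(-k*(x-x0)) = 1/3
x = x0 + ln(3)/k
ln(3) = 1.0986
x = 48 + 1.0986/2.7
= 48 + 0.4069
= 48.41


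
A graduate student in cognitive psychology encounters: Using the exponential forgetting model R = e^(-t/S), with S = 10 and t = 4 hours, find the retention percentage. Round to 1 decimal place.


R = e^(-t/S)
-t/S = -4/10 = -0.4
R = e^(-0.4) = 0.67032
Percentage = 0.67032 * 100
= 67.0


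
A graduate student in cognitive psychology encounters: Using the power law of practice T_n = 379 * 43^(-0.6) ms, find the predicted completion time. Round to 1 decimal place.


T_n = 379 * 43^(-0.6)
43^(-0.6) = 0.104693
T_n = 379 * 0.104693
= 39.7 ms


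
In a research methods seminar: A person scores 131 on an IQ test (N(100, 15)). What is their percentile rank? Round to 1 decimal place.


z = (IQ - mean) / SD
z = (131 - 100) / 15 = 2.0667
Percentile = Phi(2.0667) * 100
Phi(2.0667) = 0.980619
= 98.1


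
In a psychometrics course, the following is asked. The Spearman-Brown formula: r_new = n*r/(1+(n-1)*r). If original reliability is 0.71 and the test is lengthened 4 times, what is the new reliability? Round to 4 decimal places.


r_new = n*r / (1 + (n-1)*r)
Numerator = 4 * 0.71 = 2.84
Denominator = 1 + 3 * 0.71 = 3.13
r_new = 2.84 / 3.13
= 0.9073


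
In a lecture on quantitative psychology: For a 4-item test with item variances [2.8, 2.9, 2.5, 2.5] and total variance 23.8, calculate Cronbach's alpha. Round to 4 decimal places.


alpha = (k/(k-1)) * (1 - sum(s_i^2)/s_total^2)
sum(item variances) = 10.7
k/(k-1) = 4/3 = 1.333333
1 - 10.7/23.8 = 1 - 0.44958 = 0.55042
alpha = 1.333333 * 0.55042
= 0.7339


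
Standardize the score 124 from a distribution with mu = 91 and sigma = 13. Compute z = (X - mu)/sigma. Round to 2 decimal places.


z = (X - mu) / sigma
= (124 - 91) / 13
= 33 / 13
= 2.54


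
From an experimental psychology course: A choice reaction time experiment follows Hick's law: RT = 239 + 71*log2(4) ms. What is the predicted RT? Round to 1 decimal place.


RT = 239 + 71 * log2(4)
log2(4) = 2.0
RT = 239 + 71 * 2.0
= 239 + 142.0
= 381.0 ms


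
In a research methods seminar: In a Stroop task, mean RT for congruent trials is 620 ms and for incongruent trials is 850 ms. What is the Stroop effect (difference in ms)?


Stroop effect = RT(incongruent) - RT(congruent)
= 850 - 620
= 230 ms


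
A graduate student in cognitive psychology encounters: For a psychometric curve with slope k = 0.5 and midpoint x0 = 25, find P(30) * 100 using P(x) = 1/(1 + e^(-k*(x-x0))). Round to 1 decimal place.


P(x) = 1/(1 + e^(-0.5*(30 - 25)))
Exponent = -0.5 * 5 = -2.5
e^(-2.5) = 0.082085
P = 1/(1 + 0.082085) = 0.924142
Percentage = 92.4


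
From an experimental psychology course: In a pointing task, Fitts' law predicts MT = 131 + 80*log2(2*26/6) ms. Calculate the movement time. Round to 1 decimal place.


MT = 131 + 80 * log2(2*26/6)
2D/W = 8.666667
log2(8.666667) = 3.1155
MT = 131 + 80 * 3.1155
= 380.2 ms


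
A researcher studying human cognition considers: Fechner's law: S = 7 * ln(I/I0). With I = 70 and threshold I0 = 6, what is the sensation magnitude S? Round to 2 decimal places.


S = 7 * ln(70/6)
I/I0 = 11.666667
ln(11.666667) = 2.4567
S = 7 * 2.4567
= 17.20


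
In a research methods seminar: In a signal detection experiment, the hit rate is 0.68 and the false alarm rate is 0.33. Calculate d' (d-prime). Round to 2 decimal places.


d' = z(HR) - z(FAR)
z(0.68) = 0.4677
z(0.33) = -0.4399
d' = 0.4677 - -0.4399
= 0.91


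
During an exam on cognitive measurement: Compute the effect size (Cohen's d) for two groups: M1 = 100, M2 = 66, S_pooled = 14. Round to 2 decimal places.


Cohen's d = (M1 - M2) / S_pooled
= (100 - 66) / 14
= 34 / 14
= 2.43


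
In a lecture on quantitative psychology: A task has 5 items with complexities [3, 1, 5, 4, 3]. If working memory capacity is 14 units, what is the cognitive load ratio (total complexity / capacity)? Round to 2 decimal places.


Total complexity = 3 + 1 + 5 + 4 + 3 = 16
Load = total / capacity = 16 / 14
= 1.14


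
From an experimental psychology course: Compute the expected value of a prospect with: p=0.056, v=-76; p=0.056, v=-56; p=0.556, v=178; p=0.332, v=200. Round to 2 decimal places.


EU = sum(p_i * v_i)
0.056 * -76 = -4.256
0.056 * -56 = -3.136
0.556 * 178 = 98.968
0.332 * 200 = 66.4
EU = -4.256 + -3.136 + 98.968 + 66.4
= 157.98


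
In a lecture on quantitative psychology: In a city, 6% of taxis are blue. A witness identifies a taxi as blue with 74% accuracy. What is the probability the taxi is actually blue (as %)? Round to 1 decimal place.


P(blue | says blue) = P(says blue | blue)*P(blue) / [P(says blue | blue)*P(blue) + P(says blue | not blue)*P(not blue)]
Numerator = 0.74 * 0.06 = 0.0444
False identification = 0.26 * 0.94 = 0.2444
P = 0.0444 / (0.0444 + 0.2444)
= 0.0444 / 0.2888
As percentage = 15.4


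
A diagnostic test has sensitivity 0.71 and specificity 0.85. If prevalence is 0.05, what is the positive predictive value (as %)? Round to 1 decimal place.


PPV = (sens * prev) / (sens * prev + (1-spec) * (1-prev))
Numerator = 0.71 * 0.05 = 0.0355
P(positive and no disease) = (1 - spec) * (1 - prev) = (1 - 0.85) * (1 - 0.05) = 0.1425
Denominator = 0.0355 + 0.1425 = 0.178
PPV = 0.0355 / 0.178 = 0.199438
As percentage = 19.9


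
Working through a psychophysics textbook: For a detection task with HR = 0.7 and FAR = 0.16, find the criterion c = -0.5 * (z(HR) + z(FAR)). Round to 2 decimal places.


c = -0.5 * (z(HR) + z(FAR))
z(0.7) = 0.5244
z(0.16) = -0.9945
c = -0.5 * (0.5244 + -0.9945)
= -0.5 * -0.4701
= 0.24


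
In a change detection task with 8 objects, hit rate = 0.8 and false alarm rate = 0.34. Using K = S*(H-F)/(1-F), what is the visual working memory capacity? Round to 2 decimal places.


K = S * (H - F) / (1 - F)
H - F = 0.46
1 - F = 0.66
K = 8 * 0.46 / 0.66
= 5.58


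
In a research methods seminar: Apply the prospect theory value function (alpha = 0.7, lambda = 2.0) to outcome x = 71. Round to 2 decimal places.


Since x = 71 >= 0, use v(x) = x^0.7
71^0.7 = 19.7643
v(71) = 19.76


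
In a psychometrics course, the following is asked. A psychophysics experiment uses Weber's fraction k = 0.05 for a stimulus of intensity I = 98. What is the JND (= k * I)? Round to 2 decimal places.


JND = k * I
JND = 0.05 * 98
= 4.90


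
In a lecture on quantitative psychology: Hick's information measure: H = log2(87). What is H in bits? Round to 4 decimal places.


H = log2(n)
H = log2(87)
= 6.4429


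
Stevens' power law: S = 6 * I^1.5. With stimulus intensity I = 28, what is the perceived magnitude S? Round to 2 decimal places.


S = 6 * 28^1.5
28^1.5 = 148.1621
S = 6 * 148.1621
= 888.97


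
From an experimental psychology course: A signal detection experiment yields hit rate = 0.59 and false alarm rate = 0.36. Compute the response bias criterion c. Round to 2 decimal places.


c = -0.5 * (z(HR) + z(FAR))
z(0.59) = 0.2275
z(0.36) = -0.3585
c = -0.5 * (0.2275 + -0.3585)
= -0.5 * -0.131
= 0.07


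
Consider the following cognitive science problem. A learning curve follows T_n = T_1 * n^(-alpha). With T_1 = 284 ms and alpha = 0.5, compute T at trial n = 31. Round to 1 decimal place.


T_n = 284 * 31^(-0.5)
31^(-0.5) = 0.179605
T_n = 284 * 0.179605
= 51.0 ms


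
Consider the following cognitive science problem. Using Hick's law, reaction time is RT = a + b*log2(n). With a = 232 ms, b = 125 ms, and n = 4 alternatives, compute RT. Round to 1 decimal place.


RT = 232 + 125 * log2(4)
log2(4) = 2.0
RT = 232 + 125 * 2.0
= 232 + 250.0
= 482.0 ms


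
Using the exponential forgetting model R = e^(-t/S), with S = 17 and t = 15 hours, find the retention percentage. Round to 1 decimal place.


R = e^(-t/S)
-t/S = -15/17 = -0.882353
R = e^(-0.882353) = 0.413808
Percentage = 0.413808 * 100
= 41.4


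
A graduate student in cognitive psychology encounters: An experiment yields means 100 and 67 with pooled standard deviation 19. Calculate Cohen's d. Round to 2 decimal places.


Cohen's d = (M1 - M2) / S_pooled
= (100 - 67) / 19
= 33 / 19
= 1.74


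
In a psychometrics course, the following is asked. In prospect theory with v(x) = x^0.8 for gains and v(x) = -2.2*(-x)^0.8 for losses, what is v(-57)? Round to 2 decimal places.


Since x = -57 < 0, use v(x) = -lambda*(-x)^alpha
(-x) = 57
57^0.8 = 25.3922
v(-57) = -2.2 * 25.3922
= -55.86


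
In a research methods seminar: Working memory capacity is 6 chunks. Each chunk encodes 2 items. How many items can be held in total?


Total items = chunks * items_per_chunk
= 6 * 2
= 12


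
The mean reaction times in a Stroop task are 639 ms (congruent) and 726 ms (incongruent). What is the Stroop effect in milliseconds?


Stroop effect = RT(incongruent) - RT(congruent)
= 726 - 639
= 87 ms


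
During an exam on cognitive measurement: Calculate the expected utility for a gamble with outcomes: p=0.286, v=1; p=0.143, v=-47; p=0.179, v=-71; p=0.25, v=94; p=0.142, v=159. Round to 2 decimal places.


EU = sum(p_i * v_i)
0.286 * 1 = 0.286
0.143 * -47 = -6.721
0.179 * -71 = -12.709
0.25 * 94 = 23.5
0.142 * 159 = 22.578
EU = 0.286 + -6.721 + -12.709 + 23.5 + 22.578
= 26.93


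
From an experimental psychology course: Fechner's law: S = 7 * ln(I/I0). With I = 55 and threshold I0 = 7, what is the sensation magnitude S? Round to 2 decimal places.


S = 7 * ln(55/7)
I/I0 = 7.857143
ln(7.857143) = 2.0614
S = 7 * 2.0614
= 14.43


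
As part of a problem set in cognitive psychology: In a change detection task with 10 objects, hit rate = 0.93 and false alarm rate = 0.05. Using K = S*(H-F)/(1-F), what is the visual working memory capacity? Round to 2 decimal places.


K = S * (H - F) / (1 - F)
H - F = 0.88
1 - F = 0.95
K = 10 * 0.88 / 0.95
= 9.26


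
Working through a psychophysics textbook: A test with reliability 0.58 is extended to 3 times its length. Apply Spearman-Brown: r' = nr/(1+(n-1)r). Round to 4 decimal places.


r_new = n*r / (1 + (n-1)*r)
Numerator = 3 * 0.58 = 1.74
Denominator = 1 + 2 * 0.58 = 2.16
r_new = 1.74 / 2.16
= 0.8056


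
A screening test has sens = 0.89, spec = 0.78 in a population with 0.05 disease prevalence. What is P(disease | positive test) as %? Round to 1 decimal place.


PPV = (sens * prev) / (sens * prev + (1-spec) * (1-prev))
Numerator = 0.89 * 0.05 = 0.0445
P(positive and no disease) = (1 - spec) * (1 - prev) = (1 - 0.78) * (1 - 0.05) = 0.209
Denominator = 0.0445 + 0.209 = 0.2535
PPV = 0.0445 / 0.2535 = 0.175542
As percentage = 17.6


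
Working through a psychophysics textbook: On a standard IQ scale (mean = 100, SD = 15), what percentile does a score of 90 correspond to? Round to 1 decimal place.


z = (IQ - mean) / SD
z = (90 - 100) / 15 = -0.6667
Percentile = Phi(-0.6667) * 100
Phi(-0.6667) = 0.252482
= 25.2


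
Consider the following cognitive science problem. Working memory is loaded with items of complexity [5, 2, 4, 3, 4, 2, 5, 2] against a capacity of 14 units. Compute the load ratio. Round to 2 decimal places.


Total complexity = 5 + 2 + 4 + 3 + 4 + 2 + 5 + 2 = 27
Load = total / capacity = 27 / 14
= 1.93
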